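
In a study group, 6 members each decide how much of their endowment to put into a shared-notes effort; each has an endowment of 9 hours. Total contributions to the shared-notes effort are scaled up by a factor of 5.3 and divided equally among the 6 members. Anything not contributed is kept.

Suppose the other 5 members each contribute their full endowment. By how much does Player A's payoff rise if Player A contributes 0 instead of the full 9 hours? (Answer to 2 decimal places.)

Switching from a contribution of 9 to 0 lets Player A keep an extra 9 hours, but lowers the shared-notes effort by 9, which costs Player A their own share of that drop: 5.3/6 × 9 = 7.95.
Net gain = 9 − 7.95 = 1.05. The private return per contributed unit (0.8833) is below 1, so free-riding is indeed the best response regardless of what the others do.

1.05 hours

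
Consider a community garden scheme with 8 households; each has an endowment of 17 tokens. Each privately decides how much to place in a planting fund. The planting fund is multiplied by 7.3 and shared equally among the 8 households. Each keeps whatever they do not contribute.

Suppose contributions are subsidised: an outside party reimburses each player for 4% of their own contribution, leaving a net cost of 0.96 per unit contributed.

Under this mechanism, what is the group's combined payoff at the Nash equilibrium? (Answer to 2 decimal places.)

The effective private return is (7.3/8) / 0.96 = 0.9505, which is still under 1, so the mechanism doesn't change anyone's dominant strategy: zero contribution.
Everyone keeps their endowment and the group total is 8 × 17 = 136.

136.00 tokens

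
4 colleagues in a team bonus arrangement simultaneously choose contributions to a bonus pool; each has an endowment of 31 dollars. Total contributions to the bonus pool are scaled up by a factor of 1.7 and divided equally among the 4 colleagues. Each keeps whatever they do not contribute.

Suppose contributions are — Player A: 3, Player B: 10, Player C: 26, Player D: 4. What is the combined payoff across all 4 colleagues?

Total contributed: 3 + 10 + 26 + 4 = 43; total kept: 4 × 31 − 43 = 81.
The bonus pool pays out 1.7 × 43 = 73.10 in aggregate.
Group total = 81 + 73.10 = 154.10.

154.10 dollars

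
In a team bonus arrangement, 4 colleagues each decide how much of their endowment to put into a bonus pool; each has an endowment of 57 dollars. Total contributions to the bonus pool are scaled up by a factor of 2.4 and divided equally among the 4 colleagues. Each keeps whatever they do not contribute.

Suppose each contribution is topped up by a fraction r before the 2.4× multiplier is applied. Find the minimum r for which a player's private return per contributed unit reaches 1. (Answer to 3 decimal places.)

0.667

With matching at rate r, one contributed unit becomes (1 + r) in the bonus pool and returns 2.4 × (1 + r) / 4 to the contributor.
Setting this equal to 1: 1 + r = 4/2.4 = 1.6667.
So the minimum matching rate is r = 1.6667 − 1 = 0.667.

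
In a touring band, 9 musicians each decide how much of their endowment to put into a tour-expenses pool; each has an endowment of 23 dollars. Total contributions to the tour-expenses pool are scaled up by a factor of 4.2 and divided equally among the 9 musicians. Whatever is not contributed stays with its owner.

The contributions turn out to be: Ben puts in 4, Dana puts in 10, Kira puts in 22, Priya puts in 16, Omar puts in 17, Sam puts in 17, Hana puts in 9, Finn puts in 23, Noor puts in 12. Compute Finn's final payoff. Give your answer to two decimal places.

60.67 dollars

Total contributed: 4 + 10 + 22 + 16 + 17 + 17 + 9 + 23 + 12 = 130.
Each receives 4.2 × 130 / 9 = 60.67 from the tour-expenses pool.
Finn keeps 23 − 23 = 0, so Finn's payoff is 0 + 60.67 = 60.67.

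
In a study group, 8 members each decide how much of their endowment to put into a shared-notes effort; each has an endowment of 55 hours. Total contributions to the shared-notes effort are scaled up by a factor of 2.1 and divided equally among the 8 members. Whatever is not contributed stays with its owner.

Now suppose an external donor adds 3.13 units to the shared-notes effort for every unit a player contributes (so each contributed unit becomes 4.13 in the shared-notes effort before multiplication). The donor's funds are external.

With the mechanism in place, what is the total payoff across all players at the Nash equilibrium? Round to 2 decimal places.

3816.12 hours

With the mechanism, a contributed unit returns 2.1 × 4.13 / 8 = 1.0841 per unit of net cost to the contributor — now above 1 — so contributing fully is weakly dominant for every player.
So the Nash equilibrium is full contribution by all 8; the group earns 2.1 × 4.13 × 440 = 3816.12.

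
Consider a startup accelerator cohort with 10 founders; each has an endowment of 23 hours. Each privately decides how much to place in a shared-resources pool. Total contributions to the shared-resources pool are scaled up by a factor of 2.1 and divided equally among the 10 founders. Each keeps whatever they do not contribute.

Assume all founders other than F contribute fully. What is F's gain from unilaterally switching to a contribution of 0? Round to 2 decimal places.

18.17 hours

Switching from a contribution of 23 to 0 lets F keep an extra 23 hours, but lowers the shared-resources pool by 23, which costs F their own share of that drop: 2.1/10 × 23 = 4.83.
Net gain = 23 − 4.83 = 18.17. The private return per contributed unit (0.2100) is below 1, so free-riding is indeed the best response regardless of what the others do.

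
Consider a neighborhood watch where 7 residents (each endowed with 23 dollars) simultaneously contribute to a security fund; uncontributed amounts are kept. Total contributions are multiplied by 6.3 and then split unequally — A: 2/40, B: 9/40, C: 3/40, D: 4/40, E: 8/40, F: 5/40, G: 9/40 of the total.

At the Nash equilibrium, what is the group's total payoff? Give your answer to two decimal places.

526.70 dollars

Player j's private return per contributed unit is 6.3 × (j's share). Contributing is weakly dominant for j when that share is at least 1/6.3 = 0.1587, and contributing 0 is dominant otherwise.
The shares above 0.1587 belong to B, E and G, contributing 23 each; the remaining 4 contribute 0. Total contributed: 69.
The security fund pays out 6.3 × 69 = 434.70 in total (split across the unequal shares, but the aggregate is all that matters for the group sum).
The 4 free-riders keep 23 each, adding 92. Group total = 92 + 434.70 = 526.70.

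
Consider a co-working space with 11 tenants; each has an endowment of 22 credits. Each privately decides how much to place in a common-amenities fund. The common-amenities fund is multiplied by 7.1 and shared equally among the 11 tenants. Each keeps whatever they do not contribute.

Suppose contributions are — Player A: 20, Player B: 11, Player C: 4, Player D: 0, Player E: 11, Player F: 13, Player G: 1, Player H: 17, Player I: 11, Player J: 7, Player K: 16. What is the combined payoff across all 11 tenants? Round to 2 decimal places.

919.10 credits

Total contributed: 20 + 11 + 4 + 0 + 11 + 13 + 1 + 17 + 11 + 7 + 16 = 111; total kept: 11 × 22 − 111 = 131.
The common-amenities fund pays out 7.1 × 111 = 788.10 in aggregate.
Group total = 131 + 788.10 = 919.10.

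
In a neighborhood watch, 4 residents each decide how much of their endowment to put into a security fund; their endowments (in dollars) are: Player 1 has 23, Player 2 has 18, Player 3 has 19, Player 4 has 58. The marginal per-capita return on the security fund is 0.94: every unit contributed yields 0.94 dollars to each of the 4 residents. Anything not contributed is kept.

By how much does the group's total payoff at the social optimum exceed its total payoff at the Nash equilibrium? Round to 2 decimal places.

325.68 dollars

The private return per contributed unit is 0.94 < 1 for everyone, so the Nash equilibrium is zero contribution and the group total is Σ E_j = 23 + 18 + 19 + 58 = 118.
Each contributed unit returns 3.760 to the group, so the social optimum is full contribution by everyone: group total = 3.760 × 118 = 443.68.
Efficiency loss = (3.760 − 1) × 118 = 325.68.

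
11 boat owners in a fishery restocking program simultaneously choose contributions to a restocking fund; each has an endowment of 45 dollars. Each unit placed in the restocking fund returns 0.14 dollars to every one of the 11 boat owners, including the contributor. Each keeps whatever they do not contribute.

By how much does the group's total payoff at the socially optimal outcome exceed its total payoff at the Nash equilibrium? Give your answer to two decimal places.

The private return per contributed unit is 0.14 < 1, so contributing 0 is dominant for every player. At the Nash equilibrium everyone keeps their 45, and the group total is 11 × 45 = 495.
Each contributed unit returns 1.540 to the group as a whole (0.14 to each of 11 players), which exceeds 1, so the social optimum is full contribution: group total = 1.540 × 495 = 762.30.
Efficiency loss = 762.30 − 495 = 267.30.

267.30 dollars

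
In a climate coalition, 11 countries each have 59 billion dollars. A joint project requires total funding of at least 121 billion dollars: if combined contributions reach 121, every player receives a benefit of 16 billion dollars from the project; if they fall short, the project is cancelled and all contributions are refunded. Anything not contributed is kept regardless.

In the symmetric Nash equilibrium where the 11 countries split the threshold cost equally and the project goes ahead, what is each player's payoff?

Equal share of the threshold: 121/11 = 11.
At this profile no one gains by cutting their contribution: any cut drops the total below 121, the project is cancelled, contributions are refunded, and the deviator ends with 59, which is less than 59 − 11 + 16 = 64. Contributing more than 11 just wastes the excess. So contributing exactly 11 is a best response.
Each player's payoff: 59 − 11 + 16 = 64.

64 billion dollars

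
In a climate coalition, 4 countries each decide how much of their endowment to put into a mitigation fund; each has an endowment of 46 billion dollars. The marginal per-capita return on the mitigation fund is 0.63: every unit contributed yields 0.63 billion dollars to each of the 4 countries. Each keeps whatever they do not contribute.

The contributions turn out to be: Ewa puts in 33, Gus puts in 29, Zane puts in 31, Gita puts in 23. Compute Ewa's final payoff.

Total contributed: 33 + 29 + 31 + 23 = 116.
Each receives 0.63 × 116 = 73.08 from the mitigation fund.
Ewa keeps 46 − 33 = 13, so Ewa's payoff is 13 + 73.08 = 86.08.

86.08 billion dollars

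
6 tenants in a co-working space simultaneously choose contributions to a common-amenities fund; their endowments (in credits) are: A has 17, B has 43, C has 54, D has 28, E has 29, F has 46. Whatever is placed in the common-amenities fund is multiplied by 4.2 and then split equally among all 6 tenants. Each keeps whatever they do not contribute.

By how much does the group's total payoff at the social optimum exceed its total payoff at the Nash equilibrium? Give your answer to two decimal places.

694.40 credits

The private return per contributed unit is 4.2/6 = 0.7000 < 1 for every player regardless of endowment, so the Nash equilibrium is zero contribution and the group total is Σ E_j = 17 + 43 + 54 + 28 + 29 + 46 = 217.
Each contributed unit returns 4.200 to the group, so the social optimum is full contribution by everyone: group total = 4.200 × 217 = 911.40.
Efficiency loss = (4.200 − 1) × 217 = 694.40.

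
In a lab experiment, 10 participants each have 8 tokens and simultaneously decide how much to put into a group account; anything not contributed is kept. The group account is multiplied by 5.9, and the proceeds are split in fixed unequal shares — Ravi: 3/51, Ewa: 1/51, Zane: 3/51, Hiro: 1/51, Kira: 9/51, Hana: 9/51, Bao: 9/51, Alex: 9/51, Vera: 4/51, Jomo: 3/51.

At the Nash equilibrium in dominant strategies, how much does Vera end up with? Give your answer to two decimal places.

22.81 tokens

For player j, contributing a unit is worthwhile iff 5.9 × (j's share) ≥ 1, i.e. iff j's share is at least 0.1695.
Kira, Hana, Bao and Alex clear that bar, contributing 8 each; the remaining 6 contribute 0. Total contributed: 32.
Vera keeps 8 and receives 5.9 × 32 × 4/51 = 14.81 from the group account, for a payoff of 22.81.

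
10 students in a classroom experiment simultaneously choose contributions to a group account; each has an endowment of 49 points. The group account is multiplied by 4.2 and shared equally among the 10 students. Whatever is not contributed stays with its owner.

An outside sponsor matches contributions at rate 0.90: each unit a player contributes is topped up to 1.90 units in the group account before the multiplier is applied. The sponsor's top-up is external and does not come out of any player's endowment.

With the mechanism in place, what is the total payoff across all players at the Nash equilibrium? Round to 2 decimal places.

With the mechanism, a contributed unit returns 4.2 × 1.90 / 10 = 0.7980 per unit of net cost — still below 1 — so contributing 0 remains dominant for every player.
At the Nash equilibrium no one contributes; group total payoff = 10 × 49 = 490.

490.00 points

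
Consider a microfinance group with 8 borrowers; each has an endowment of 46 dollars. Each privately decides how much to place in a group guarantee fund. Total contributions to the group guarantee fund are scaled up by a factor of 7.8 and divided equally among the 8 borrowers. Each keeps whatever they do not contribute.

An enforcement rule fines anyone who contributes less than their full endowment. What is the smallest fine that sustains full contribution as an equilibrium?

1.15 dollars

Given the others contribute fully, the best deviation is to contribute 0 (any partial contribution still incurs the fine and gives up units whose private return 0.9750 is below 1).
Deviating from 46 to 0 saves 46 dollars but forfeits the deviator's share of the drop in the group guarantee fund: 7.8/8 × 46 = 44.85.
So the deviation gain is 46 − 44.85 = 1.15, and the fine must be at least 1.15 dollars to wipe it out.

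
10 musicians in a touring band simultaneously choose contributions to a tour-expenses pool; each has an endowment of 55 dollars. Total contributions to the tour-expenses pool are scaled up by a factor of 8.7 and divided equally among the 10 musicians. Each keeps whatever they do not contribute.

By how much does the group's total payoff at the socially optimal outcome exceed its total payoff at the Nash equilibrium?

4235.00 dollars

Each contributed unit returns 8.7/10 = 0.8700 to its contributor — below 1 — so contributing 0 is dominant for every player. At the Nash equilibrium everyone keeps their 55, and the group total is 10 × 55 = 550.
Each contributed unit returns 8.700 to the group as a whole (0.8700 to each of 10 players), which exceeds 1, so the social optimum is full contribution: group total = 8.700 × 550 = 4785.00.
Efficiency loss = 4785.00 − 550 = 4235.00.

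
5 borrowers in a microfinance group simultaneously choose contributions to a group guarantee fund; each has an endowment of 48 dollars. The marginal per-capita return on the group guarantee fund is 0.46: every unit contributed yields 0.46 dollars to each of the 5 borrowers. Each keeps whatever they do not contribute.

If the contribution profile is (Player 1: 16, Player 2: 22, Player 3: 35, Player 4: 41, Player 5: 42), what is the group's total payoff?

Total contributed: 16 + 22 + 35 + 41 + 42 = 156; total kept: 5 × 48 − 156 = 84.
The group guarantee fund pays out 0.46 × 5 × 156 = 358.80 in aggregate.
Group total = 84 + 358.80 = 442.80.

442.80 dollars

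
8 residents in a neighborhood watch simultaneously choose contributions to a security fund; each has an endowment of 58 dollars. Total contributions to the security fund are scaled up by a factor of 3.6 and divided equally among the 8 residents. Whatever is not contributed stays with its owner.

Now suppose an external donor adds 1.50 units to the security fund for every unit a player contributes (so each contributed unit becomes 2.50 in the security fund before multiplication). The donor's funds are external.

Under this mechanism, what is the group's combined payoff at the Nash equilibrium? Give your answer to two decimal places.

The effective private return per unit is now 3.6 × 2.50 / 8 = 1.1250 > 1, so every player's dominant strategy flips to full contribution.
At the Nash equilibrium everyone contributes 58. Group total payoff = 3.6 × 2.50 × 464 = 4176.00.

4176.00 dollars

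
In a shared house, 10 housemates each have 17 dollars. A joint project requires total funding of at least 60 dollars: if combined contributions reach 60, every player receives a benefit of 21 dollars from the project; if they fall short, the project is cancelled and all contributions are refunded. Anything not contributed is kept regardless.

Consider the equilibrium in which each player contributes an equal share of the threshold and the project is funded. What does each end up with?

32 dollars

Equal share of the threshold: 60/10 = 6.
At this profile no one gains by cutting their contribution: any cut drops the total below 60, the project is cancelled, contributions are refunded, and the deviator ends with 17, which is less than 17 − 6 + 21 = 32. Contributing more than 6 just wastes the excess. So contributing exactly 6 is a best response.
Each player's payoff: 17 − 6 + 21 = 32.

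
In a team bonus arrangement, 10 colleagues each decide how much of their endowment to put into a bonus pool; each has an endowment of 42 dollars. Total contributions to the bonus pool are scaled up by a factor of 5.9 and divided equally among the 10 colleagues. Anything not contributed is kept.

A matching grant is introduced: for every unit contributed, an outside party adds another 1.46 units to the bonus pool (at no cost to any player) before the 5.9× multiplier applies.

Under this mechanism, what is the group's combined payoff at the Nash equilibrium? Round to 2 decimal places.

6095.88 dollars

With the mechanism, a contributed unit returns 5.9 × 2.46 / 10 = 1.4514 per unit of net cost to the contributor — now above 1 — so contributing fully is weakly dominant for every player.
At the Nash equilibrium everyone contributes 42. Group total payoff = 5.9 × 2.46 × 420 = 6095.88.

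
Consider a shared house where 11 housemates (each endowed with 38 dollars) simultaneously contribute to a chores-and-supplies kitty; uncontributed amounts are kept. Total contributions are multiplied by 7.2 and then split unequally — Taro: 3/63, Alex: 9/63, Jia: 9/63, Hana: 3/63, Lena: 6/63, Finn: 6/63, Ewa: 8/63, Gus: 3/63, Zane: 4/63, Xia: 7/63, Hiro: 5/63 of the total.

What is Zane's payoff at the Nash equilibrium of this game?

Player j's private return per contributed unit is 7.2 × (j's share). Contributing is weakly dominant for j when that share is at least 1/7.2 = 0.1389, and contributing 0 is dominant otherwise.
Alex and Jia are above the threshold, contributing 38 each; the remaining 9 contribute 0. Total contributed: 76.
Zane keeps 38 and receives 7.2 × 76 × 4/63 = 34.74 from the chores-and-supplies kitty, for a payoff of 72.74.

72.74 dollars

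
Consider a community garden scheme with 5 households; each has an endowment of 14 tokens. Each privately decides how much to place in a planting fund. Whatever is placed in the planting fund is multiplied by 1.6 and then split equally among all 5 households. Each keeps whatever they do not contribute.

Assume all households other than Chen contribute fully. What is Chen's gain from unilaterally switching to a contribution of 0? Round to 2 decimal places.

9.52 tokens

Switching from a contribution of 14 to 0 lets Chen keep an extra 14 tokens, but lowers the planting fund by 14, which costs Chen their own share of that drop: 1.6/5 × 14 = 4.48.
Net gain = 14 − 4.48 = 9.52. The private return per contributed unit (0.3200) is below 1, so free-riding is indeed the best response regardless of what the others do.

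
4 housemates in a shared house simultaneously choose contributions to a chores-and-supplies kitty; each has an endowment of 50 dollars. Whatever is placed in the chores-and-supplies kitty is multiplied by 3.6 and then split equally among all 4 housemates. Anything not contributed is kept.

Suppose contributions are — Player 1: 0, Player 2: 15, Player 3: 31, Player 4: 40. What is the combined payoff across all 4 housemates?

Total contributed: 0 + 15 + 31 + 40 = 86; total kept: 4 × 50 − 86 = 114.
The chores-and-supplies kitty pays out 3.6 × 86 = 309.60 in aggregate.
Group total = 114 + 309.60 = 423.60.

423.60 dollars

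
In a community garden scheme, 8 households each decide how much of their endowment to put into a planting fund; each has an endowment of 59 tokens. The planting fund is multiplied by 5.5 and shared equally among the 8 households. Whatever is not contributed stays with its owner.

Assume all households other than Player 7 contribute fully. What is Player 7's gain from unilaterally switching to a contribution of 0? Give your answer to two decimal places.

18.44 tokens

Switching from a contribution of 59 to 0 lets Player 7 keep an extra 59 tokens, but lowers the planting fund by 59, which costs Player 7 their own share of that drop: 5.5/8 × 59 = 40.56.
Net gain = 59 − 40.56 = 18.44. The private return per contributed unit (0.6875) is below 1, so free-riding is indeed the best response regardless of what the others do.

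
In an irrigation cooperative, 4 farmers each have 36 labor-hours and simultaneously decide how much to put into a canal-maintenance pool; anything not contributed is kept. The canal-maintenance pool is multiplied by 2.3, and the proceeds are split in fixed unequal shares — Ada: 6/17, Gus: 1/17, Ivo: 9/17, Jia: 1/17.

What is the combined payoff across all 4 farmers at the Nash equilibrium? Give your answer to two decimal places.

Each unit j contributes comes back to j as 2.3 × (j's share), so j prefers to contribute only if that share exceeds 1/2.3 = 0.4348; otherwise keeping the unit dominates.
Only Ivo (9/17) clears that bar, contributing 36; the remaining 3 contribute 0. Total contributed: 36.
The canal-maintenance pool pays out 2.3 × 36 = 82.80 in total (split across the unequal shares, but the aggregate is all that matters for the group sum).
The 3 free-riders keep 36 each, adding 108. Group total = 108 + 82.80 = 190.80.

190.80 labor-hours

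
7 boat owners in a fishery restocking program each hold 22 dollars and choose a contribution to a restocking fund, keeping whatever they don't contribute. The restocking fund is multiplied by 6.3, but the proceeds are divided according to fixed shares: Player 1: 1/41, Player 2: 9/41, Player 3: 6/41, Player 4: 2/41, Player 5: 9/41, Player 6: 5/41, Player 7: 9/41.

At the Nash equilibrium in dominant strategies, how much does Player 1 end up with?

Player j's private return per contributed unit is 6.3 × (j's share). Contributing is weakly dominant for j when that share is at least 1/6.3 = 0.1587, and contributing 0 is dominant otherwise.
The shares above 0.1587 belong to Player 2, Player 5 and Player 7, contributing 22 each; the remaining 4 contribute 0. Total contributed: 66.
Player 1 keeps 22 and receives 6.3 × 66 × 1/41 = 10.14 from the restocking fund, for a payoff of 32.14.

32.14 dollars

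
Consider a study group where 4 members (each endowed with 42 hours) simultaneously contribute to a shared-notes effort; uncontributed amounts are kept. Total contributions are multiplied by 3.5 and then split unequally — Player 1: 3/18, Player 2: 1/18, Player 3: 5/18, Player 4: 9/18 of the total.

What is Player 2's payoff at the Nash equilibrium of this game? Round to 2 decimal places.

50.17 hours

A player with share s gets back 3.5·s per unit contributed, so full contribution is dominant for anyone with s > 1/3.5 = 0.2857 and zero contribution is dominant for anyone below.
Player 4 alone (share 9/18) is above the threshold, contributing 42; the remaining 3 contribute 0. Total contributed: 42.
Player 2 keeps 42 and receives 3.5 × 42 × 1/18 = 8.17 from the shared-notes effort, for a payoff of 50.17.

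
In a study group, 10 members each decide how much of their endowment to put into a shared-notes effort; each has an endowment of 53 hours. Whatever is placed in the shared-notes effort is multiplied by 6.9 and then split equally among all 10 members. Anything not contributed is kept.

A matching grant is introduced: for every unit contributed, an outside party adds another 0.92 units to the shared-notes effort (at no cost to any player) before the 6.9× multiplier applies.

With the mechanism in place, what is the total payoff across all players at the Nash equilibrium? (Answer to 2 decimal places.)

Under the mechanism each unit contributed yields 6.9 × 1.92 / 10 = 1.3248 back to its contributor per unit of net cost, which exceeds 1, making full contribution the dominant choice for everyone.
At the Nash equilibrium everyone contributes 53. Group total payoff = 6.9 × 1.92 × 530 = 7021.44.

7021.44 hours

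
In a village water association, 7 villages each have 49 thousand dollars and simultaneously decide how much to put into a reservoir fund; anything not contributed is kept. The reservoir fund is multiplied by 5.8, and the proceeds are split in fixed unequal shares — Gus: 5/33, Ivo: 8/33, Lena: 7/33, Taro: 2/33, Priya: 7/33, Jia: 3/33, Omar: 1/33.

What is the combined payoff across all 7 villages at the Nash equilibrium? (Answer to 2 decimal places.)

A player with share s gets back 5.8·s per unit contributed, so full contribution is dominant for anyone with s > 1/5.8 = 0.1724 and zero contribution is dominant for anyone below.
The shares above 0.1724 belong to Ivo, Lena and Priya, contributing 49 each; the remaining 4 contribute 0. Total contributed: 147.
The reservoir fund pays out 5.8 × 147 = 852.60 in total (split across the unequal shares, but the aggregate is all that matters for the group sum).
The 4 free-riders keep 49 each, adding 196. Group total = 196 + 852.60 = 1048.60.

1048.60 thousand dollars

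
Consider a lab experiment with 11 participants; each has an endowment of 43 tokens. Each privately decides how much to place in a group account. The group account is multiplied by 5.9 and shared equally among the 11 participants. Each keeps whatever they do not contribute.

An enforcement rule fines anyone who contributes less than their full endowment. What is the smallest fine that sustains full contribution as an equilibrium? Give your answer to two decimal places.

19.94 tokens

Given the others contribute fully, the best deviation is to contribute 0 (any partial contribution still incurs the fine and gives up units whose private return 0.5364 is below 1).
Deviating from 43 to 0 saves 43 tokens but forfeits the deviator's share of the drop in the group account: 5.9/11 × 43 = 23.06.
So the deviation gain is 43 − 23.06 = 19.94, and the fine must be at least 19.94 tokens to wipe it out.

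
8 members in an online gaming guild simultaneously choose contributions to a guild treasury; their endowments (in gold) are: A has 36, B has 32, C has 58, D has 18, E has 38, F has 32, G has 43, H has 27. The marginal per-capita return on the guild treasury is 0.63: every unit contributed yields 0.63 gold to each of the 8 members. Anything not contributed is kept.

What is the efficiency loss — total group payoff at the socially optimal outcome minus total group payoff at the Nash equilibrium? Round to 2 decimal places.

The private return per contributed unit is 0.63 < 1 for everyone, so the Nash equilibrium is zero contribution and the group total is Σ E_j = 36 + 32 + 58 + 18 + 38 + 32 + 43 + 27 = 284.
Each contributed unit returns 5.040 to the group, so the social optimum is full contribution by everyone: group total = 5.040 × 284 = 1431.36.
Efficiency loss = (5.040 − 1) × 284 = 1147.36.

1147.36 gold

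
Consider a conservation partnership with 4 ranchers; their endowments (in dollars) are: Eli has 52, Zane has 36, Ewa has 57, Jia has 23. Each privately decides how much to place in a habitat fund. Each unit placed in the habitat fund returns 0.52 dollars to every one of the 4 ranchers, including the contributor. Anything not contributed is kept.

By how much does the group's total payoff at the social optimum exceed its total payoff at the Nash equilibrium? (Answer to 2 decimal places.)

181.44 dollars

The private return per contributed unit is 0.52 < 1 for everyone, so the Nash equilibrium is zero contribution and the group total is Σ E_j = 52 + 36 + 57 + 23 = 168.
Each contributed unit returns 2.080 to the group, so the social optimum is full contribution by everyone: group total = 2.080 × 168 = 349.44.
Efficiency loss = (2.080 − 1) × 168 = 181.44.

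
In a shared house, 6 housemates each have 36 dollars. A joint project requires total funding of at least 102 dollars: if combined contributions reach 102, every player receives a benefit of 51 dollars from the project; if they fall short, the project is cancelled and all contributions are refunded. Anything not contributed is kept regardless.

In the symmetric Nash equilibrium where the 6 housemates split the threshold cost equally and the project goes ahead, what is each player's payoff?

Equal share of the threshold: 102/6 = 17.
At this profile no one gains by cutting their contribution: any cut drops the total below 102, the project is cancelled, contributions are refunded, and the deviator ends with 36, which is less than 36 − 17 + 51 = 70. Contributing more than 17 just wastes the excess. So contributing exactly 17 is a best response.
Each player's payoff: 36 − 17 + 51 = 70.

70 dollars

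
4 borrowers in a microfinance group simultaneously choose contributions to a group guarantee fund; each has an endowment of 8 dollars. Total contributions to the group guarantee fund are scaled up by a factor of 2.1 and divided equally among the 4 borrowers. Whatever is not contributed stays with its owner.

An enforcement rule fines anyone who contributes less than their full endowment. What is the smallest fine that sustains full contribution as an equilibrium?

3.80 dollars

Given the others contribute fully, the best deviation is to contribute 0 (any partial contribution still incurs the fine and gives up units whose private return 0.5250 is below 1).
Deviating from 8 to 0 saves 8 dollars but forfeits the deviator's share of the drop in the group guarantee fund: 2.1/4 × 8 = 4.20.
So the deviation gain is 8 − 4.20 = 3.80, and the fine must be at least 3.80 dollars to wipe it out.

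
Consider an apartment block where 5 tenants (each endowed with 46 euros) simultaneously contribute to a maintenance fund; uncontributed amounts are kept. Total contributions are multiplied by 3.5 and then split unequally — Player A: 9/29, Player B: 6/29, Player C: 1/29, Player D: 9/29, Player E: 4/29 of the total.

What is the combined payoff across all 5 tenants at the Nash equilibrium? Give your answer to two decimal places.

460.00 euros

A player with share s gets back 3.5·s per unit contributed, so full contribution is dominant for anyone with s > 1/3.5 = 0.2857 and zero contribution is dominant for anyone below.
Player A and Player D clear that bar, contributing 46 each; the remaining 3 contribute 0. Total contributed: 92.
The maintenance fund pays out 3.5 × 92 = 322.00 in total (split across the unequal shares, but the aggregate is all that matters for the group sum).
The 3 free-riders keep 46 each, adding 138. Group total = 138 + 322.00 = 460.00.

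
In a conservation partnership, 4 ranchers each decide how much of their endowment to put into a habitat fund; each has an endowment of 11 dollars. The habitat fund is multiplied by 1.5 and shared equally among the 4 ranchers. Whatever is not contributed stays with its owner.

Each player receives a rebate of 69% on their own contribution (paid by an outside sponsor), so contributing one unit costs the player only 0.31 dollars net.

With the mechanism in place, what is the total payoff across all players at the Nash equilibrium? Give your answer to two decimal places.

Under the mechanism each unit contributed yields (1.5/4) / 0.31 = 1.2097 back to its contributor per unit of net cost, which exceeds 1, making full contribution the dominant choice for everyone.
So the Nash equilibrium is full contribution by all 4; the group earns 4 × (11 × 0.69 + 1.5 × 11) = 96.36.

96.36 dollars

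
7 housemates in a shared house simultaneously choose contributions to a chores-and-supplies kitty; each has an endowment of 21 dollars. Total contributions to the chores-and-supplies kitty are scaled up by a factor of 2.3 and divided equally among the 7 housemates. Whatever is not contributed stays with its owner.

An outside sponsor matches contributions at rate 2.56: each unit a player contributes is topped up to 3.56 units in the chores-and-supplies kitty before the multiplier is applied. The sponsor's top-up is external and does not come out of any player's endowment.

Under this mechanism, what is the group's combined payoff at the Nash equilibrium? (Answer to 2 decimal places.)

1203.64 dollars

Under the mechanism each unit contributed yields 2.3 × 3.56 / 7 = 1.1697 back to its contributor per unit of net cost, which exceeds 1, making full contribution the dominant choice for everyone.
So the Nash equilibrium is full contribution by all 7; the group earns 2.3 × 3.56 × 147 = 1203.64.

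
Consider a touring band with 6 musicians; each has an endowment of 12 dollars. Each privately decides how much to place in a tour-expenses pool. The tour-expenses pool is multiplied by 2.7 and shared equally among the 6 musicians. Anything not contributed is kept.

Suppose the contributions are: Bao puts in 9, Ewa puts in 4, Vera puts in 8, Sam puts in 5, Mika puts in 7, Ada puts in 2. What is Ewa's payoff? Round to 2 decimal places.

Total contributed: 9 + 4 + 8 + 5 + 7 + 2 = 35.
Each receives 2.7 × 35 / 6 = 15.75 from the tour-expenses pool.
Ewa keeps 12 − 4 = 8, so Ewa's payoff is 8 + 15.75 = 23.75.

23.75 dollars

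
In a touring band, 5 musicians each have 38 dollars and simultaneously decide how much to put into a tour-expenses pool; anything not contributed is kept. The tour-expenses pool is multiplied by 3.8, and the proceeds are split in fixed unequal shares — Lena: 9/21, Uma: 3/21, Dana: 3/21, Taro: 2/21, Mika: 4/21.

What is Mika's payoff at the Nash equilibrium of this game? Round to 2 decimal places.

65.50 dollars

Player j's private return per contributed unit is 3.8 × (j's share). Contributing is weakly dominant for j when that share is at least 1/3.8 = 0.2632, and contributing 0 is dominant otherwise.
The only share above 0.2632 is Lena's 9/21, contributing 38; the remaining 4 contribute 0. Total contributed: 38.
Mika keeps 38 and receives 3.8 × 38 × 4/21 = 27.50 from the tour-expenses pool, for a payoff of 65.50.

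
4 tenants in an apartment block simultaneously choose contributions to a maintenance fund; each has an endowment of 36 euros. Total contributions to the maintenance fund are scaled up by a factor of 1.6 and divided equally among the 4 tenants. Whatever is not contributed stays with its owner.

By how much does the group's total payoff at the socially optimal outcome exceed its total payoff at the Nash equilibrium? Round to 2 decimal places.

86.40 euros

Each contributed unit returns 1.6/4 = 0.4000 to its contributor — below 1 — so contributing 0 is dominant for every player. At the Nash equilibrium everyone keeps their 36, and the group total is 4 × 36 = 144.
Each contributed unit returns 1.600 to the group as a whole (0.4000 to each of 4 players), which exceeds 1, so the social optimum is full contribution: group total = 1.600 × 144 = 230.40.
Efficiency loss = 230.40 − 144 = 86.40.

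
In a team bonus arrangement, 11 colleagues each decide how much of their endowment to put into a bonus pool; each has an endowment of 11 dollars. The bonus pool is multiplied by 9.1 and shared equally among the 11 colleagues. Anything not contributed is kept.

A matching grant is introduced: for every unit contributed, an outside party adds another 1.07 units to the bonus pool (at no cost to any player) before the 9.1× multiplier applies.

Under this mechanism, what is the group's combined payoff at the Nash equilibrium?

2279.28 dollars

With the mechanism, a contributed unit returns 9.1 × 2.07 / 11 = 1.7125 per unit of net cost to the contributor — now above 1 — so contributing fully is weakly dominant for every player.
So the Nash equilibrium is full contribution by all 11; the group earns 9.1 × 2.07 × 121 = 2279.28.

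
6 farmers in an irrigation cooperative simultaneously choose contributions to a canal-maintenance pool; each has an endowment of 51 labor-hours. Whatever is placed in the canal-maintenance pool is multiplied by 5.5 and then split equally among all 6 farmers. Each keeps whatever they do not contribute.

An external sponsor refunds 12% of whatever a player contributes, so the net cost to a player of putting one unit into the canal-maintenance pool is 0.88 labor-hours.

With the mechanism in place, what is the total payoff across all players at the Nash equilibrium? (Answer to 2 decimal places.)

The effective private return per unit is now (5.5/6) / 0.88 = 1.0417 > 1, so every player's dominant strategy flips to full contribution.
At the Nash equilibrium everyone contributes 51. Group total payoff = 6 × (51 × 0.12 + 5.5 × 51) = 1719.72.

1719.72 labor-hours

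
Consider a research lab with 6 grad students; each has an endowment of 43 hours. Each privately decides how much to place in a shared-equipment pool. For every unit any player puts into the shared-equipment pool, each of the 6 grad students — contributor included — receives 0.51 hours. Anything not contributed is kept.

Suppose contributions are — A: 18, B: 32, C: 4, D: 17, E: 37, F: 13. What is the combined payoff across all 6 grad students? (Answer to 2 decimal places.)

Total contributed: 18 + 32 + 4 + 17 + 37 + 13 = 121; total kept: 6 × 43 − 121 = 137.
The shared-equipment pool pays out 0.51 × 6 × 121 = 370.26 in aggregate.
Group total = 137 + 370.26 = 507.26.

507.26 hours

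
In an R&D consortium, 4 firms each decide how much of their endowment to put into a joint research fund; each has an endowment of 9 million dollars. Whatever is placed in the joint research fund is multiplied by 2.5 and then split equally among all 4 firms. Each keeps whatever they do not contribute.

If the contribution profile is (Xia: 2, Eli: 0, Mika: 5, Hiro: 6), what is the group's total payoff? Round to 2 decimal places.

55.50 million dollars

Total contributed: 2 + 0 + 5 + 6 = 13; total kept: 4 × 9 − 13 = 23.
The joint research fund pays out 2.5 × 13 = 32.50 in aggregate.
Group total = 23 + 32.50 = 55.50.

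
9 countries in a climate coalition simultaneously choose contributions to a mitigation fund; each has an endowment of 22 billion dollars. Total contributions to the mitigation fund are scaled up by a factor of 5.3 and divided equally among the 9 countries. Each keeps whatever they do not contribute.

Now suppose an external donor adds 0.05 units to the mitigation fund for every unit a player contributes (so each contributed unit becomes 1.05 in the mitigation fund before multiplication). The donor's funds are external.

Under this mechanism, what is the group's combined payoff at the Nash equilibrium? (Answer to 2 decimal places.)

198.00 billion dollars

Even with the mechanism, each unit contributed returns only 5.3 × 1.05 / 9 = 0.6183 per unit of net cost, so contributing nothing is still dominant.
Everyone keeps their endowment and the group total is 9 × 22 = 198.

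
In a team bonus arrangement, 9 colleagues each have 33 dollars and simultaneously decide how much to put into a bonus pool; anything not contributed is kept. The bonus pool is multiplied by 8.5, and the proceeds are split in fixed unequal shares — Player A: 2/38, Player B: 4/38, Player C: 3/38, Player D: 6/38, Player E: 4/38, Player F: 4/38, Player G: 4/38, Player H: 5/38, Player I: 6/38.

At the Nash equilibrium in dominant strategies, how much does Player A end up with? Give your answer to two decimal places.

Player j's private return per contributed unit is 8.5 × (j's share). Contributing is weakly dominant for j when that share is at least 1/8.5 = 0.1176, and contributing 0 is dominant otherwise.
The shares above 0.1176 belong to Player D, Player H and Player I, contributing 33 each; the remaining 6 contribute 0. Total contributed: 99.
Player A keeps 33 and receives 8.5 × 99 × 2/38 = 44.29 from the bonus pool, for a payoff of 77.29.

77.29 dollars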